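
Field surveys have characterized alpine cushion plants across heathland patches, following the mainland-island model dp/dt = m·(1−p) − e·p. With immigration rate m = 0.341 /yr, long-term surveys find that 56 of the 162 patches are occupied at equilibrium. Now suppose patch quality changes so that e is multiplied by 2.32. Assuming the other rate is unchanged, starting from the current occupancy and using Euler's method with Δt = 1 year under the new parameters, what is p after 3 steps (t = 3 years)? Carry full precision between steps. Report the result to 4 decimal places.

0.0910

Observed p* = 56/162 = 0.34568.
Balance m(1−p*) = e·p* gives e = m(1−p*)/p* = 0.341×0.65432/0.34568 = 0.64546.
Starting from p₀ = 0.34568; update p ← p + (dp/dt)·Δt with the new parameters.
step 1: Δp = -0.29452, p = 0.05116
step 2: Δp = +0.24695, p = 0.29811
step 3: Δp = -0.20706, p = 0.09104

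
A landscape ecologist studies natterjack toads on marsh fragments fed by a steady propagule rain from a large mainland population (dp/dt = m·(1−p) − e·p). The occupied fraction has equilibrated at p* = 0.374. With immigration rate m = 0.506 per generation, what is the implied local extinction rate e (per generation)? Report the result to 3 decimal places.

0.847

At equilibrium m(1−p*) = e·p*, so e = m(1−p*)/p*.
e = 0.506 × 0.6260 / 0.374 = 0.8469.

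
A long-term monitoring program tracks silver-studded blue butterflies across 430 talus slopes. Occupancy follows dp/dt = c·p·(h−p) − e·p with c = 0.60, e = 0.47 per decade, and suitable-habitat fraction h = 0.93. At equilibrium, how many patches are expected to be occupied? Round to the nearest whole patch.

p* = h − e/c = 0.93 − 0.7833 = 0.1467.
Expected occupied patches = N × p* = 430 × 0.1467 = 63.07 ≈ 63.

63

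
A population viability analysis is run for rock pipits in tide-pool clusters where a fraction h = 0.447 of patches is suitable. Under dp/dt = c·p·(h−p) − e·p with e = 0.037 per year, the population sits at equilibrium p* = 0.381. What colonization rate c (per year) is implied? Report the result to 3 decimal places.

0.561

At equilibrium c(h−p*) = e, so c = e/(h−p*).
c = 0.037/(0.447 − 0.381) = 0.037/0.0660 = 0.5606.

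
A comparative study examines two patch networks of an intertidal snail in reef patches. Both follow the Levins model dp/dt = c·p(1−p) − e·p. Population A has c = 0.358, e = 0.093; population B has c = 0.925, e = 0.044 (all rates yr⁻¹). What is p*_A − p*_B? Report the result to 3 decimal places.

A: p*_A = 1 − 0.093/0.358 = 0.7402.
B: p*_B = 1 − 0.044/0.925 = 0.9524.
p*_A − p*_B = 0.7402 − 0.9524 = -0.2122.

-0.212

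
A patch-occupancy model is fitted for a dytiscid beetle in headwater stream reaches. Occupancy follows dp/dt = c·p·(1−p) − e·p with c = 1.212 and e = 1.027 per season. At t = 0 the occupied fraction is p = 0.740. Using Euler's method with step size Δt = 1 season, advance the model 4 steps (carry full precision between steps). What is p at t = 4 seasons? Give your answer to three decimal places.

Update rule: p ← p + [c·p·(1−p) − e·p]·Δt with Δt = 1.
  1  |  dp/dt·Δt = -0.526791  |  p_1 = 0.213209
  2  |  dp/dt·Δt = -0.015651  |  p_2 = 0.197557
  3  |  dp/dt·Δt = -0.010755  |  p_3 = 0.186802
  4  |  dp/dt·Δt = -0.007734  |  p_4 = 0.179068

0.179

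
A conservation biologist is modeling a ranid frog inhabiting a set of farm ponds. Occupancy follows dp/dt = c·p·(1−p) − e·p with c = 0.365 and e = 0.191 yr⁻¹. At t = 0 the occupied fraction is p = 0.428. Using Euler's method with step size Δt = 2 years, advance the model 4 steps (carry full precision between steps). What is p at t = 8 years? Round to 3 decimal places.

0.467

Update rule: p ← p + [c·p·(1−p) − e·p]·Δt with Δt = 2.
t = 2: p = 0.42800 + (+0.01522) = 0.44322
t = 4: p = 0.44322 + (+0.01084) = 0.45406
t = 6: p = 0.45406 + (+0.00751) = 0.46157
t = 8: p = 0.46157 + (+0.00510) = 0.46667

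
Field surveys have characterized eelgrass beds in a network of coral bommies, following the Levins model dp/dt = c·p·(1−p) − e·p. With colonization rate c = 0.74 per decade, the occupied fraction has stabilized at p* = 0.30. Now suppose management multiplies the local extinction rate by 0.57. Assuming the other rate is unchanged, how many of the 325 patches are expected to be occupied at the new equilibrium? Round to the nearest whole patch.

Balance c(1−p*) = e gives e = 0.74×(1 − 0.30000) = 0.51800.
New p* = 1 − e/c = 1 − 0.29526/0.74000 = 0.60100.
Expected occupied = 325 × 0.60100 = 195.32 ≈ 195.

195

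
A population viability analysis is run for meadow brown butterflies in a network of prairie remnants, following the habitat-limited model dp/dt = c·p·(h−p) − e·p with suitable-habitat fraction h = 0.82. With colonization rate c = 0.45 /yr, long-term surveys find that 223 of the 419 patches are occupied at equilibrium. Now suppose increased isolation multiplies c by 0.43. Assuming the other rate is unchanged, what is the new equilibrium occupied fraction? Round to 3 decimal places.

Observed p* = 223/419 = 0.53222.
Balance c(h−p*) = e gives e = 0.45×(0.82 − 0.53222) = 0.12950.
New p* = 0.82 − e/c = 0.82 − 0.12950/0.19350 = 0.15075.

0.151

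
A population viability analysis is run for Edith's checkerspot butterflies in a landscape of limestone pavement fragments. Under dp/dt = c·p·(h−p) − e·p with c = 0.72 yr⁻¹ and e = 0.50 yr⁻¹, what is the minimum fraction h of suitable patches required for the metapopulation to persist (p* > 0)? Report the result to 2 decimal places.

p* = h − e/c is positive only when h > e/c.
h_min = e/c = 0.50/0.72 = 0.6944.

0.69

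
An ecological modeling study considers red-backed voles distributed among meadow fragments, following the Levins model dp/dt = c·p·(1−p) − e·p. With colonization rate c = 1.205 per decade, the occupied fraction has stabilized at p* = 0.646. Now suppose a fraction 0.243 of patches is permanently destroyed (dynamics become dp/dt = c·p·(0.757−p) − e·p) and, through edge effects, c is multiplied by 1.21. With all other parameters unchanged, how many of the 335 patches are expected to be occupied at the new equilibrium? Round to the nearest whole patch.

156

Balance c(1−p*) = e gives e = 1.205×(1 − 0.64600) = 0.42657.
New p* = 0.757 − e/c = 0.757 − 0.42657/1.45805 = 0.46444.
Expected occupied = 335 × 0.46444 = 155.59 ≈ 156.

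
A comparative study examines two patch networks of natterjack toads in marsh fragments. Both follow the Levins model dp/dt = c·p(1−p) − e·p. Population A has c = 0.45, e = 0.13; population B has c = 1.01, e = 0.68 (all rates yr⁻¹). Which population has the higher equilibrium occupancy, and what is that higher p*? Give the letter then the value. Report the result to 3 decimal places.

A, 0.711

A: p*_A = 1 − 0.13/0.45 = 0.7111.
B: p*_B = 1 − 0.68/1.01 = 0.3267.
A is higher at 0.7111.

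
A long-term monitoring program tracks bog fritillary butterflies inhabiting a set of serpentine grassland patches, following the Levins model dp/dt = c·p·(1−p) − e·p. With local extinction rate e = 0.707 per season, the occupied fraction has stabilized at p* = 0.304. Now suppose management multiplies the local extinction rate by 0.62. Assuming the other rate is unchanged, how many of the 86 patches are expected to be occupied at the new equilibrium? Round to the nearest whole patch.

Balance c(1−p*) = e gives c = e/(1 − 0.30400) = 0.707/0.69600 = 1.01580.
New p* = 1 − e/c = 1 − 0.43834/1.01580 = 0.56848.
Expected occupied = 86 × 0.56848 = 48.89 ≈ 49.

49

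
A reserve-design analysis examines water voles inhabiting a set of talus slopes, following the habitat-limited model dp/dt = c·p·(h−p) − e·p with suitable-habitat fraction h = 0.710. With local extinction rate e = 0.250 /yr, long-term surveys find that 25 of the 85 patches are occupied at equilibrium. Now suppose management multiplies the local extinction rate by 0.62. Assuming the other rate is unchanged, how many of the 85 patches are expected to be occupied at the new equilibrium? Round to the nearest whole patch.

Observed p* = 25/85 = 0.29412.
Balance c(h−p*) = e gives c = e/(0.71 − 0.29412) = 0.250/0.41588 = 0.60113.
New p* = 0.71 − e/c = 0.71 − 0.15500/0.60113 = 0.45215.
Expected occupied = 85 × 0.45215 = 38.43 ≈ 38.

38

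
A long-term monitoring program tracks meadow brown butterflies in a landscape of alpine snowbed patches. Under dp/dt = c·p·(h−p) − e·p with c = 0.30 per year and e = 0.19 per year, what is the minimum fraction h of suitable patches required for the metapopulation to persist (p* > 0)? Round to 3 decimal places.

0.633

p* = h − e/c is positive only when h > e/c.
h_min = e/c = 0.19/0.30 = 0.6333.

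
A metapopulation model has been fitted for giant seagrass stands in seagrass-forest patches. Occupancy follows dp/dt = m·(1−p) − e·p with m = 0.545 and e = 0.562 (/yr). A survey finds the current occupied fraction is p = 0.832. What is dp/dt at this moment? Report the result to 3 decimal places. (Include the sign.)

Colonization term: m·(1−p) = 0.545×0.1680 = 0.09156.
Extinction term: e·p = 0.46758.
dp/dt = 0.09156 − 0.46758 = -0.37602.

-0.376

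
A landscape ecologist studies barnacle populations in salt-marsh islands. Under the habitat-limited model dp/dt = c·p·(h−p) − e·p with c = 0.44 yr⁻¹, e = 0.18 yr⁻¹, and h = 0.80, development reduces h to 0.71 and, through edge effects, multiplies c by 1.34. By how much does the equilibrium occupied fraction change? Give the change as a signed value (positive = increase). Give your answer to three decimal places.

Before: p* = h − e/c = 0.80 − 0.18/0.44 = 0.80 − 0.4091 = 0.3909.
After: c = 0.5896, e = 0.18, h = 0.71; p* = 0.71 − 0.18/0.5896 = 0.4047.
Δp* = 0.4047 − 0.3909 = +0.0138.

0.014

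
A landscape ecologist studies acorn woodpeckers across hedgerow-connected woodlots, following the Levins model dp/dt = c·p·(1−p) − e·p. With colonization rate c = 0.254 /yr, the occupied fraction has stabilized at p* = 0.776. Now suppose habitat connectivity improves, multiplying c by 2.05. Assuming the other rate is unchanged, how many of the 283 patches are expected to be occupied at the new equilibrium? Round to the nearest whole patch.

252

Balance c(1−p*) = e gives e = 0.254×(1 − 0.77600) = 0.05690.
New p* = 1 − e/c = 1 − 0.05690/0.52070 = 0.89072.
Expected occupied = 283 × 0.89072 = 252.07 ≈ 252.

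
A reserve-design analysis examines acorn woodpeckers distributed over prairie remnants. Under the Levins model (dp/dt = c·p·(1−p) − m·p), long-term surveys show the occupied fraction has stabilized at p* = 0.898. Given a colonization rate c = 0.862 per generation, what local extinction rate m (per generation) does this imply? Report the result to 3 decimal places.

At equilibrium c(1−p*) = m.
m = 0.862 × (1 − 0.898) = 0.862 × 0.1020 = 0.0879.

0.088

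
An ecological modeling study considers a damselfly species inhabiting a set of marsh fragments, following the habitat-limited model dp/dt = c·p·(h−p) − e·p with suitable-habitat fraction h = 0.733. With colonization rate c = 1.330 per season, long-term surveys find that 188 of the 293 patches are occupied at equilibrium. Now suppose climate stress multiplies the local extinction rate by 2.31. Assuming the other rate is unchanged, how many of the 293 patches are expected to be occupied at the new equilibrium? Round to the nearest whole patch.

153

Observed p* = 188/293 = 0.64164.
Balance c(h−p*) = e gives e = 1.330×(0.733 − 0.64164) = 0.12151.
New p* = 0.733 − e/c = 0.733 − 0.28069/1.33000 = 0.52195.
Expected occupied = 293 × 0.52195 = 152.93 ≈ 153.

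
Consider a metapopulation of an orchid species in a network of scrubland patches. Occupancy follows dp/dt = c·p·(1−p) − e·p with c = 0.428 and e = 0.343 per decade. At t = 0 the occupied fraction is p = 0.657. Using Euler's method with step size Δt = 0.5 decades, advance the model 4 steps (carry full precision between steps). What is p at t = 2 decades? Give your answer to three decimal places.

Update rule: p ← p + [c·p·(1−p) − e·p]·Δt with Δt = 0.5.
t = 0.5: p = 0.65700 + (-0.06445) = 0.59255
t = 1: p = 0.59255 + (-0.04996) = 0.54259
t = 1.5: p = 0.54259 + (-0.03994) = 0.50265
t = 2: p = 0.50265 + (-0.03271) = 0.46994

0.470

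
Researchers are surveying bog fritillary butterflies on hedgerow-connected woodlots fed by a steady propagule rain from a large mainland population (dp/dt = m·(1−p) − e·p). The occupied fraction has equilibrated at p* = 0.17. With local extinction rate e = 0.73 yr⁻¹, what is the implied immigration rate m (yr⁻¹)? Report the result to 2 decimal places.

0.15

At equilibrium m(1−p*) = e·p*, so m = e·p*/(1−p*).
m = 0.73 × 0.17 / 0.8300 = 0.1241/0.8300 = 0.1495.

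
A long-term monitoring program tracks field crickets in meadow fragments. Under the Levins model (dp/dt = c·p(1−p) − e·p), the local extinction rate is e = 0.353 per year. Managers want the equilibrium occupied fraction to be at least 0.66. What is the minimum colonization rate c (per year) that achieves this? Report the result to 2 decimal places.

1.04

p* = 1 − e/c ≥ 0.66 requires e/c ≤ 0.3400, i.e. c ≥ e/0.3400.
c_min = 0.353/0.3400 = 1.0382.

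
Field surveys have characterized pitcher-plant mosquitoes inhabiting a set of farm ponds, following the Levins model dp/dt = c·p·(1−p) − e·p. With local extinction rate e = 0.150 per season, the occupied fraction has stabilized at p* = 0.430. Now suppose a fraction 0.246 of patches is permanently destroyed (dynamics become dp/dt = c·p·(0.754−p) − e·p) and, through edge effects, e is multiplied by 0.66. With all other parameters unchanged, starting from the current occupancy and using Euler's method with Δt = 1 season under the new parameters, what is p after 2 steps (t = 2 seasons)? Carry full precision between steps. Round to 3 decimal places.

0.419

Balance c(1−p*) = e gives c = e/(1 − 0.43000) = 0.150/0.57000 = 0.26316.
Starting from p₀ = 0.43000; update p ← p + (dp/dt)·Δt with the new parameters.
step 1: Δp = -0.00591, p = 0.42409
step 2: Δp = -0.00517, p = 0.41893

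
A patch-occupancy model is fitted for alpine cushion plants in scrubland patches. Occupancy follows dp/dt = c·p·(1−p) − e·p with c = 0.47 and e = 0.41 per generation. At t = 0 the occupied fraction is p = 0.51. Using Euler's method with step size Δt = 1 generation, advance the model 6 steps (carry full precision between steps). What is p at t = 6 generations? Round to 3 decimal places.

Update rule: p ← p + [c·p·(1−p) − e·p]·Δt with Δt = 1.
p: 0.51000 → 0.41835  (Δp = -0.09165)
p: 0.41835 → 0.36120  (Δp = -0.05716)
p: 0.36120 → 0.32155  (Δp = -0.03965)
p: 0.32155 → 0.29225  (Δp = -0.02930)
p: 0.29225 → 0.26964  (Δp = -0.02261)
p: 0.26964 → 0.25165  (Δp = -0.01799)

0.252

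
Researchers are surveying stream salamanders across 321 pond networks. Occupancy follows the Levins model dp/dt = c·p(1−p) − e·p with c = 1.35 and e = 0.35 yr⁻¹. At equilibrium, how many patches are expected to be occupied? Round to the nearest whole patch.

238

p* = 1 − e/c = 1 − 0.35/1.35 = 0.7407.
Expected occupied patches = N × p* = 321 × 0.7407 = 237.78 ≈ 238.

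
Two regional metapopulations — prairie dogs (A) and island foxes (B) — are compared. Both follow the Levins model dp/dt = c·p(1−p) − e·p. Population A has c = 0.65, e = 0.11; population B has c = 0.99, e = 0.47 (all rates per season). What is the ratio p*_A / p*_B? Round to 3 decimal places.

1.582

A: p*_A = 1 − 0.11/0.65 = 0.8308.
B: p*_B = 1 − 0.47/0.99 = 0.5253.
p*_A / p*_B = 0.8308/0.5253 = 1.5817.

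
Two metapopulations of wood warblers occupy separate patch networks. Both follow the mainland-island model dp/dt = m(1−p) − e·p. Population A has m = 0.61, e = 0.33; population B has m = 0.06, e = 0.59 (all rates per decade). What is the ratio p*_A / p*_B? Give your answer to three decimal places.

A: p*_A = m/(m+e) = 0.61/0.9400 = 0.6489.
B: p*_B = 0.06/0.6500 = 0.0923.
p*_A / p*_B = 0.6489/0.0923 = 7.0301.

7.030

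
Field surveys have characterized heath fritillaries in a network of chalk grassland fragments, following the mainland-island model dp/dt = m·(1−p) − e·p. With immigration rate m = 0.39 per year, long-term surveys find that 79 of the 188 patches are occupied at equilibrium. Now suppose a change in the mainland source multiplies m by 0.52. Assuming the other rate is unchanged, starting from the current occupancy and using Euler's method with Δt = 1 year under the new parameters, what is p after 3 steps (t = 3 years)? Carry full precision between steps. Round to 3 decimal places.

Observed p* = 79/188 = 0.42021.
Balance m(1−p*) = e·p* gives e = m(1−p*)/p* = 0.39×0.57979/0.42021 = 0.53810.
Starting from p₀ = 0.42021; update p ← p + (dp/dt)·Δt with the new parameters.
p: 0.42021 → 0.31168  (Δp = -0.10854)
p: 0.31168 → 0.28356  (Δp = -0.02812)
p: 0.28356 → 0.27627  (Δp = -0.00729)

0.276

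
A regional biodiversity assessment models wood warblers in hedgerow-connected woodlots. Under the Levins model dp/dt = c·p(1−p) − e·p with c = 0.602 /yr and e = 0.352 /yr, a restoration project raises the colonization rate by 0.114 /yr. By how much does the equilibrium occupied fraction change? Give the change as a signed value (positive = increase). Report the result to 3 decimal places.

0.093

Before: p* = 1 − 0.352/0.602 = 0.4153.
After the change, c = 0.716, e = 0.352, so p* = 1 − 0.352/0.716 = 0.5084.
Δp* = 0.5084 − 0.4153 = +0.0931.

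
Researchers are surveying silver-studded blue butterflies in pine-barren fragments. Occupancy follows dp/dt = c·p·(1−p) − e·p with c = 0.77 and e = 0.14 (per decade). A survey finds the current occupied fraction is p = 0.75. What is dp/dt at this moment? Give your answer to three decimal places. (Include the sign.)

0.039

Colonization term: c·p·(1−p) = 0.77×0.75×0.2500 = 0.14438.
Extinction term: e·p = 0.10500.
dp/dt = 0.14438 − 0.10500 = 0.03937.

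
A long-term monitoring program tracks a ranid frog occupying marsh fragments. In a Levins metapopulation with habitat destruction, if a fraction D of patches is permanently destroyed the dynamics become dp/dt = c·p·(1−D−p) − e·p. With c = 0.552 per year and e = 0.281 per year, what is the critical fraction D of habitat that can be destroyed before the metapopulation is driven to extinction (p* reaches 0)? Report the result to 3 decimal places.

The nontrivial equilibrium is p* = (1−D) − e/c; extinction occurs when this hits zero.
So D_crit = 1 − e/c = 1 − 0.281/0.552 = 1 − 0.5091 = 0.4909.
Note this equals the original equilibrium occupancy — the Levins extinction-debt result.

0.491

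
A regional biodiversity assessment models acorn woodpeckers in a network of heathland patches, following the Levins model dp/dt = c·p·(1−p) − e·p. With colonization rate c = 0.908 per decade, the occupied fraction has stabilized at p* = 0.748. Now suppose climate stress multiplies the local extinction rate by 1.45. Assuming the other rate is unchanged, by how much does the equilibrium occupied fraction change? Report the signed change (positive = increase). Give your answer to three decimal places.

Balance c(1−p*) = e gives e = 0.908×(1 − 0.74800) = 0.22882.
New p* = 1 − e/c = 1 − 0.33179/0.90800 = 0.63459.
Δp* = 0.63459 − 0.74800 = -0.11341.

-0.113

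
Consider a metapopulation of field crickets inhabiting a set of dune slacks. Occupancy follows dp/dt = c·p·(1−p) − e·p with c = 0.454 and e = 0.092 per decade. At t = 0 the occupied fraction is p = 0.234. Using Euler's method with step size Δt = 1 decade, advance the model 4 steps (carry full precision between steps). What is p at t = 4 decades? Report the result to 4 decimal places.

Update rule: p ← p + [c·p·(1−p) − e·p]·Δt with Δt = 1.
p: 0.23400 → 0.29385  (Δp = +0.05985)
p: 0.29385 → 0.36102  (Δp = +0.06717)
p: 0.36102 → 0.43254  (Δp = +0.07152)
p: 0.43254 → 0.50418  (Δp = +0.07164)

0.5042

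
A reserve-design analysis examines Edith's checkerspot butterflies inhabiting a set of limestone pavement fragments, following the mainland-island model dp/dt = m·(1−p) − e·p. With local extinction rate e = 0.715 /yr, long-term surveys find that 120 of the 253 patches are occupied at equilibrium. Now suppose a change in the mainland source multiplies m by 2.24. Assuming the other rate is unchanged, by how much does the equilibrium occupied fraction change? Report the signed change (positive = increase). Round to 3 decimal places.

Observed p* = 120/253 = 0.47431.
Balance m(1−p*) = e·p* gives m = e·p*/(1−p*) = 0.715×0.47431/0.52569 = 0.64512.
New p* = m/(m+e) = 1.44507/(1.44507+0.71500) = 0.66899.
Δp* = 0.66899 − 0.47431 = +0.19468.

0.195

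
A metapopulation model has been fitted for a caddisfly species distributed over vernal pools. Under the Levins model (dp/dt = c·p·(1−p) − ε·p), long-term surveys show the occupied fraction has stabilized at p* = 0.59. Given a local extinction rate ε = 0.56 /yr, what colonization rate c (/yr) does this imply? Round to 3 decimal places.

1.366

At equilibrium c(1−p*) = ε, so c = ε/(1−p*).
c = 0.56/(1 − 0.59) = 0.56/0.4100 = 1.3659.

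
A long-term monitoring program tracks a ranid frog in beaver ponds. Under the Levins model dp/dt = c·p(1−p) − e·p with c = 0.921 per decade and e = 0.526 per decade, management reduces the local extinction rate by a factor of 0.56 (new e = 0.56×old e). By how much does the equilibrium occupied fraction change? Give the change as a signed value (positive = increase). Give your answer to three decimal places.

0.251

Before: p* = 1 − 0.526/0.921 = 0.4289.
After the change, c = 0.921, e = 0.29456, so p* = 1 − 0.29456/0.921 = 0.6802.
Δp* = 0.6802 − 0.4289 = +0.2513.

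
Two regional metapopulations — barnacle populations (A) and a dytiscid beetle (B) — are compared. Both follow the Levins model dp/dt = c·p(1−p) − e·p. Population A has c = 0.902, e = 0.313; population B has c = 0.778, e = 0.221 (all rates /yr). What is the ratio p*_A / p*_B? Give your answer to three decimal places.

A: p*_A = 1 − 0.313/0.902 = 0.6530.
B: p*_B = 1 − 0.221/0.778 = 0.7159.
p*_A / p*_B = 0.6530/0.7159 = 0.9121.

0.912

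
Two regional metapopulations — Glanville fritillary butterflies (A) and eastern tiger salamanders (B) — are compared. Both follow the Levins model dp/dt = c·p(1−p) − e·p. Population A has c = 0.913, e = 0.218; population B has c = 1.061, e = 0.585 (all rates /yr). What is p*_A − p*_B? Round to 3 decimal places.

A: p*_A = 1 − 0.218/0.913 = 0.7612.
B: p*_B = 1 − 0.585/1.061 = 0.4486.
p*_A − p*_B = 0.7612 − 0.4486 = 0.3126.

0.313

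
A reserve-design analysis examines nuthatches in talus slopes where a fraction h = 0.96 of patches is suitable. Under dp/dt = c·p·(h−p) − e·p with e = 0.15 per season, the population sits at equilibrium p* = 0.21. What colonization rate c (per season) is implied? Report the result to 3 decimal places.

0.200

At equilibrium c(h−p*) = e, so c = e/(h−p*).
c = 0.15/(0.96 − 0.21) = 0.15/0.7500 = 0.2000.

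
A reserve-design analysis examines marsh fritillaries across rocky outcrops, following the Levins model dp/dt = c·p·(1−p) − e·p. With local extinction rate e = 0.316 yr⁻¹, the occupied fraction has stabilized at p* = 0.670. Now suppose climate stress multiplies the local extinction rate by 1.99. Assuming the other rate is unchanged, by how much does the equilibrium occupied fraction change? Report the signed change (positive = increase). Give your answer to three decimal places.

Balance c(1−p*) = e gives c = e/(1 − 0.67000) = 0.316/0.33000 = 0.95758.
New p* = 1 − e/c = 1 − 0.62884/0.95758 = 0.34330.
Δp* = 0.34330 − 0.67000 = -0.32670.

-0.327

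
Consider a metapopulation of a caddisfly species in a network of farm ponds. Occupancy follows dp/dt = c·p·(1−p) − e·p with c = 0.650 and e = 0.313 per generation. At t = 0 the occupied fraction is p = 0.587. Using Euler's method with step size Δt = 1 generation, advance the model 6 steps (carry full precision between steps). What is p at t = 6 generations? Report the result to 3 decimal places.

Update rule: p ← p + [c·p·(1−p) − e·p]·Δt with Δt = 1.
step 1: Δp = -0.02615, p = 0.56085
step 2: Δp = -0.01545, p = 0.54540
step 3: Δp = -0.00955, p = 0.53585
step 4: Δp = -0.00606, p = 0.52979
step 5: Δp = -0.00390, p = 0.52589
step 6: Δp = -0.00254, p = 0.52335

0.523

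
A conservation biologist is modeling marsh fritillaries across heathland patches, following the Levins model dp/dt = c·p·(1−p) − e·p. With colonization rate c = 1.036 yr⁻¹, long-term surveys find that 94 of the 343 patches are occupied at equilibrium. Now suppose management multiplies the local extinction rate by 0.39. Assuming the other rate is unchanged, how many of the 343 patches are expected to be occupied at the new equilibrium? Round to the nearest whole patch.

246

Observed p* = 94/343 = 0.27405.
Balance c(1−p*) = e gives e = 1.036×(1 − 0.27405) = 0.75208.
New p* = 1 − e/c = 1 − 0.29331/1.03600 = 0.71688.
Expected occupied = 343 × 0.71688 = 245.89 ≈ 246.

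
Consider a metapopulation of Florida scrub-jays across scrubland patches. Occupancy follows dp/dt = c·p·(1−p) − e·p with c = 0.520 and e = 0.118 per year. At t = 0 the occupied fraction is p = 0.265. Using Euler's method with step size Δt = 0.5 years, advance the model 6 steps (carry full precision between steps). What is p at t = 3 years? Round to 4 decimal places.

Update rule: p ← p + [c·p·(1−p) − e·p]·Δt with Δt = 0.5.
step 1: Δp = +0.03501, p = 0.30001
step 2: Δp = +0.03690, p = 0.33691
step 3: Δp = +0.03821, p = 0.37511
step 4: Δp = +0.03881, p = 0.41393
step 5: Δp = +0.03865, p = 0.45258
step 6: Δp = +0.03771, p = 0.49029

0.4903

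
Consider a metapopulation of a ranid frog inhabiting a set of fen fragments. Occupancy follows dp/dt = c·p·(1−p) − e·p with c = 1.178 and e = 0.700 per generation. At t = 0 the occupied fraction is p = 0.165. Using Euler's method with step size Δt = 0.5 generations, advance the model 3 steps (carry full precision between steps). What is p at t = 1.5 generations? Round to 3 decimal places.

Update rule: p ← p + [c·p·(1−p) − e·p]·Δt with Δt = 0.5.
t = 0.5: p = 0.16500 + (+0.02340) = 0.18840
t = 1: p = 0.18840 + (+0.02412) = 0.21252
t = 1.5: p = 0.21252 + (+0.02419) = 0.23671

0.237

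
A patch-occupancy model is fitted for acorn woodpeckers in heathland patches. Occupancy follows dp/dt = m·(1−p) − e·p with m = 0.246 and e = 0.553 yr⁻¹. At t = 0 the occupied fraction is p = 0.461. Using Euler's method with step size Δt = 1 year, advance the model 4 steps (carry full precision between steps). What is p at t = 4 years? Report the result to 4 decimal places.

Update rule: p ← p + [m·(1−p) − e·p]·Δt with Δt = 1.
step 1: Δp = -0.12234, p = 0.33866
step 2: Δp = -0.02459, p = 0.31407
step 3: Δp = -0.00494, p = 0.30913
step 4: Δp = -0.00099, p = 0.30813

0.3081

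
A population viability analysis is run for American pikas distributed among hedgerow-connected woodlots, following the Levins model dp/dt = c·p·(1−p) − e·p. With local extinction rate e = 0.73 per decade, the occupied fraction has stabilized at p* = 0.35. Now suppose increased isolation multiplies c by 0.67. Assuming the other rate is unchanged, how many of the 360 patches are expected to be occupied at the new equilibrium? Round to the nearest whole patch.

11

Balance c(1−p*) = e gives c = e/(1 − 0.35000) = 0.73/0.65000 = 1.12308.
New p* = 1 − e/c = 1 − 0.73000/0.75246 = 0.02985.
Expected occupied = 360 × 0.02985 = 10.75 ≈ 11.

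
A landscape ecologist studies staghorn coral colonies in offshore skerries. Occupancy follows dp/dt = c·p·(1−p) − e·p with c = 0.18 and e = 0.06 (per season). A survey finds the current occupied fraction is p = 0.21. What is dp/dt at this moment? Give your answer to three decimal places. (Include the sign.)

Colonization term: c·p·(1−p) = 0.18×0.21×0.7900 = 0.02986.
Extinction term: e·p = 0.01260.
dp/dt = 0.02986 − 0.01260 = 0.01726.

0.017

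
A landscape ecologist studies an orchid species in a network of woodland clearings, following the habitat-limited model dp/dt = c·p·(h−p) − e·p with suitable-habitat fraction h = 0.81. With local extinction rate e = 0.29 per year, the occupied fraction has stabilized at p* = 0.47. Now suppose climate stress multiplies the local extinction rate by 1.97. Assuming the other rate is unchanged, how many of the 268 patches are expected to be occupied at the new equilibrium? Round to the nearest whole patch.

Balance c(h−p*) = e gives c = e/(0.81 − 0.47000) = 0.29/0.34000 = 0.85294.
New p* = 0.81 − e/c = 0.81 − 0.57130/0.85294 = 0.14020.
Expected occupied = 268 × 0.14020 = 37.57 ≈ 38.

38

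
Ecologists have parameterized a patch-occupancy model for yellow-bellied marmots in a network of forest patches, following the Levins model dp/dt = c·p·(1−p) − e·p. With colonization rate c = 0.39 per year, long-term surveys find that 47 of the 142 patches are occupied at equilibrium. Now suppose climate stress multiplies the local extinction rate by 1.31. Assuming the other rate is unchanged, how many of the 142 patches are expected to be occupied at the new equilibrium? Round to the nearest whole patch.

18

Observed p* = 47/142 = 0.33099.
Balance c(1−p*) = e gives e = 0.39×(1 − 0.33099) = 0.26091.
New p* = 1 − e/c = 1 − 0.34179/0.39000 = 0.12362.
Expected occupied = 142 × 0.12362 = 17.55 ≈ 18.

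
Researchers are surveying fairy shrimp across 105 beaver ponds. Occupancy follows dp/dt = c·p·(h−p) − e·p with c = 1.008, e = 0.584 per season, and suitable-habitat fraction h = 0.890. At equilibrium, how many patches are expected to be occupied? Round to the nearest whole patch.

33

p* = h − e/c = 0.890 − 0.5794 = 0.3106.
Expected occupied patches = N × p* = 105 × 0.3106 = 32.62 ≈ 33.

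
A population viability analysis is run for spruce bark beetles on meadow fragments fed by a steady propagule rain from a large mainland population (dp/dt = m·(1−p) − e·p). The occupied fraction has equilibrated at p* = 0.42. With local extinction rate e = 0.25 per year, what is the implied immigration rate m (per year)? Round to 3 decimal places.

At equilibrium m(1−p*) = e·p*, so m = e·p*/(1−p*).
m = 0.25 × 0.42 / 0.5800 = 0.1050/0.5800 = 0.1810.

0.181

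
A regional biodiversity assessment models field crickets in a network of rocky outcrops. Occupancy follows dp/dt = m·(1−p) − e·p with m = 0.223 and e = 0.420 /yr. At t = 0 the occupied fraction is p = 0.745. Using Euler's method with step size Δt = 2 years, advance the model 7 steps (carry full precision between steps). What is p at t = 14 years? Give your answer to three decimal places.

Update rule: p ← p + [m·(1−p) − e·p]·Δt with Δt = 2.
p: 0.74500 → 0.23293  (Δp = -0.51207)
p: 0.23293 → 0.37938  (Δp = +0.14645)
p: 0.37938 → 0.33750  (Δp = -0.04189)
p: 0.33750 → 0.34948  (Δp = +0.01198)
p: 0.34948 → 0.34605  (Δp = -0.00343)
p: 0.34605 → 0.34703  (Δp = +0.00098)
p: 0.34703 → 0.34675  (Δp = -0.00028)

0.347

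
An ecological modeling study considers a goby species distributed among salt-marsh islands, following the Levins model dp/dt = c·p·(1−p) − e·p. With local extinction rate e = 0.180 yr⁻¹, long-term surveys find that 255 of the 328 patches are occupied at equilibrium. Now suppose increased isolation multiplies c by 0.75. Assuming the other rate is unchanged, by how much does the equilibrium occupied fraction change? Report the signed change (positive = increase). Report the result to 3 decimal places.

-0.074

Observed p* = 255/328 = 0.77744.
Balance c(1−p*) = e gives c = e/(1 − 0.77744) = 0.180/0.22256 = 0.80877.
New p* = 1 − e/c = 1 − 0.18000/0.60658 = 0.70325.
Δp* = 0.70325 − 0.77744 = -0.07419.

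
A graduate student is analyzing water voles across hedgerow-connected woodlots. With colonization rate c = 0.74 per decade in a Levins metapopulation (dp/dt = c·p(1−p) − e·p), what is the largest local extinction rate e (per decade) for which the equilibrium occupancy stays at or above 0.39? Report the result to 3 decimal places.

1 − e/c ≥ 0.39 ⇒ e ≤ c(1 − 0.39) = 0.74 × 0.6100.
e_max = 0.4514.

0.451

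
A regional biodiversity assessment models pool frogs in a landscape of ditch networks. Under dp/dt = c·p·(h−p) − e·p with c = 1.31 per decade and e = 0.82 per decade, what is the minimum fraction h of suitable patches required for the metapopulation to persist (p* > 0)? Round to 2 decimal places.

p* = h − e/c is positive only when h > e/c.
h_min = e/c = 0.82/1.31 = 0.6260.

0.63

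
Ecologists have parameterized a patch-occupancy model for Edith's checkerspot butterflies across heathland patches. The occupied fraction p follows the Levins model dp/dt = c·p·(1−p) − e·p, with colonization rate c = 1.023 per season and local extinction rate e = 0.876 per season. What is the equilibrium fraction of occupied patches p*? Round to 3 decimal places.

0.144

Setting dp/dt = 0 and dividing through by p* gives c·(1−p*) = e.
So p* = 1 − e/c = 1 − 0.876/1.023 = 1 − 0.8563 = 0.1437.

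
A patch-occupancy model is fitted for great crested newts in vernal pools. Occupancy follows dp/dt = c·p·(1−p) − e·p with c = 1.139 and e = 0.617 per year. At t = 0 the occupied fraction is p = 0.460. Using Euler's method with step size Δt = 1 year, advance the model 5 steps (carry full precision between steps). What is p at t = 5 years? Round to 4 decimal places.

0.4583

Update rule: p ← p + [c·p·(1−p) − e·p]·Δt with Δt = 1.
p: 0.46000 → 0.45911  (Δp = -0.00089)
p: 0.45911 → 0.45868  (Δp = -0.00042)
p: 0.45868 → 0.45848  (Δp = -0.00020)
p: 0.45848 → 0.45839  (Δp = -0.00010)
p: 0.45839 → 0.45834  (Δp = -0.00005)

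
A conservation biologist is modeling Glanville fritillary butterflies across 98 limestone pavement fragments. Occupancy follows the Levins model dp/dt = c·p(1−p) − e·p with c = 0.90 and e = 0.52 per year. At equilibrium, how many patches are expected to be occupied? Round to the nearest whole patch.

p* = 1 − e/c = 1 − 0.52/0.90 = 0.4222.
Expected occupied patches = N × p* = 98 × 0.4222 = 41.38 ≈ 41.

41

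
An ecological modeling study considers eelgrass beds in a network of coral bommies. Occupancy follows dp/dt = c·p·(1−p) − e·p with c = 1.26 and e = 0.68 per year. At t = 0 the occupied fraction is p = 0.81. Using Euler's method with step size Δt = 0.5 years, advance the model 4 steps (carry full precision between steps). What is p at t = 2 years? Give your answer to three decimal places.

Update rule: p ← p + [c·p·(1−p) − e·p]·Δt with Δt = 0.5.
t = 0.5: p = 0.81000 + (-0.17844) = 0.63156
t = 1: p = 0.63156 + (-0.06813) = 0.56342
t = 1.5: p = 0.56342 + (-0.03660) = 0.52683
t = 2: p = 0.52683 + (-0.02207) = 0.50475

0.505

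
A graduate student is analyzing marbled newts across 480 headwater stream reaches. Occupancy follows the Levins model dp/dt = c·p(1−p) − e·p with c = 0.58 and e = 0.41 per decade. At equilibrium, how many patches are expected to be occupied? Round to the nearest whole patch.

141

p* = 1 − e/c = 1 − 0.41/0.58 = 0.2931.
Expected occupied patches = N × p* = 480 × 0.2931 = 140.69 ≈ 141.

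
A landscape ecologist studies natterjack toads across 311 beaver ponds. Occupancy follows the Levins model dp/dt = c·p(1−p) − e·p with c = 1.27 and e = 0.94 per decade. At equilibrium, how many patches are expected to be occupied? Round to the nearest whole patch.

81

p* = 1 − e/c = 1 − 0.94/1.27 = 0.2598.
Expected occupied patches = N × p* = 311 × 0.2598 = 80.81 ≈ 81.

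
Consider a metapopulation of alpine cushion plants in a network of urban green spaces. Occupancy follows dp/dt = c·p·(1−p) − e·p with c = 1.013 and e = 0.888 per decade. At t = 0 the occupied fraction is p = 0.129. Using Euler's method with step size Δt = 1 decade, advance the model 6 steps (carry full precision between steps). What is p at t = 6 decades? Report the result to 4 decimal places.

0.1258

Update rule: p ← p + [c·p·(1−p) − e·p]·Δt with Δt = 1.
t = 1: p = 0.12900 + (-0.00073) = 0.12827
t = 2: p = 0.12827 + (-0.00063) = 0.12763
t = 3: p = 0.12763 + (-0.00055) = 0.12709
t = 4: p = 0.12709 + (-0.00048) = 0.12661
t = 5: p = 0.12661 + (-0.00041) = 0.12620
t = 6: p = 0.12620 + (-0.00036) = 0.12584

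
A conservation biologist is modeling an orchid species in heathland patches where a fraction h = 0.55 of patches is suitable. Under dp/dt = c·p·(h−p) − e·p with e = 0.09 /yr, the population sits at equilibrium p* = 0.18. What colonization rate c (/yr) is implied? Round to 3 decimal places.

At equilibrium c(h−p*) = e, so c = e/(h−p*).
c = 0.09/(0.55 − 0.18) = 0.09/0.3700 = 0.2432.

0.243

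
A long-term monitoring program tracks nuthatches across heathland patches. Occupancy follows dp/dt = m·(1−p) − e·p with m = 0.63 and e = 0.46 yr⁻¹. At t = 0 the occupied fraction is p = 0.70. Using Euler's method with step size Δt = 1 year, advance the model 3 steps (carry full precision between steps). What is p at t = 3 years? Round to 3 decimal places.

0.578

Update rule: p ← p + [m·(1−p) − e·p]·Δt with Δt = 1.
step 1: Δp = -0.13300, p = 0.56700
step 2: Δp = +0.01197, p = 0.57897
step 3: Δp = -0.00108, p = 0.57789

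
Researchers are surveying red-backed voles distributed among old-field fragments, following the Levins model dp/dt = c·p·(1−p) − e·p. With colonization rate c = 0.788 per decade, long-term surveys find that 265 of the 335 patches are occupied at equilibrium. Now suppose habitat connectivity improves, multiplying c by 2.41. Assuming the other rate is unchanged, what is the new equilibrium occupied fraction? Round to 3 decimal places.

Observed p* = 265/335 = 0.79104.
Balance c(1−p*) = e gives e = 0.788×(1 − 0.79104) = 0.16466.
New p* = 1 − e/c = 1 − 0.16466/1.89908 = 0.91329.

0.913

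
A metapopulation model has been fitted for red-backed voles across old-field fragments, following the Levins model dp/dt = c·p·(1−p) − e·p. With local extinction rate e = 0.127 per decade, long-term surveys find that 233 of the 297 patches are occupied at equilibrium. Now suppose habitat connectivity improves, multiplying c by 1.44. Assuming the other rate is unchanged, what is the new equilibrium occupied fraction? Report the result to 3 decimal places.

Observed p* = 233/297 = 0.78451.
Balance c(1−p*) = e gives c = e/(1 − 0.78451) = 0.127/0.21549 = 0.58935.
New p* = 1 − e/c = 1 − 0.12700/0.84866 = 0.85035.

0.850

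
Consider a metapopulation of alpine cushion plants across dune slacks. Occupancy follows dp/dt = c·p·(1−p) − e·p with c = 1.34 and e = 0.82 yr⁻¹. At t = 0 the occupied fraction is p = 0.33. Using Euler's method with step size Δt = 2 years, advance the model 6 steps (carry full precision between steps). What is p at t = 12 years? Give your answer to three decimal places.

Update rule: p ← p + [c·p·(1−p) − e·p]·Δt with Δt = 2.
  1  |  dp/dt·Δt = +0.051348  |  p_1 = 0.381348
  2  |  dp/dt·Δt = +0.006859  |  p_2 = 0.388207
  3  |  dp/dt·Δt = -0.000154  |  p_3 = 0.388054
  4  |  dp/dt·Δt = +0.000006  |  p_4 = 0.388060
  5  |  dp/dt·Δt = -0.000000  |  p_5 = 0.388060
  6  |  dp/dt·Δt = +0.000000  |  p_6 = 0.388060

0.388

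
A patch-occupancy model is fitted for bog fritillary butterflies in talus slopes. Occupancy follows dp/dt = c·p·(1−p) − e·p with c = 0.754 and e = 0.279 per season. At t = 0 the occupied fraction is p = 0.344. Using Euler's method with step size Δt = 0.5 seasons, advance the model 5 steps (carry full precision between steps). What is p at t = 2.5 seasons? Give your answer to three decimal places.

Update rule: p ← p + [c·p·(1−p) − e·p]·Δt with Δt = 0.5.
  1  |  dp/dt·Δt = +0.037087  |  p_1 = 0.381087
  2  |  dp/dt·Δt = +0.035757  |  p_2 = 0.416845
  3  |  dp/dt·Δt = +0.033493  |  p_3 = 0.450338
  4  |  dp/dt·Δt = +0.030498  |  p_4 = 0.480836
  5  |  dp/dt·Δt = +0.027035  |  p_5 = 0.507871

0.508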